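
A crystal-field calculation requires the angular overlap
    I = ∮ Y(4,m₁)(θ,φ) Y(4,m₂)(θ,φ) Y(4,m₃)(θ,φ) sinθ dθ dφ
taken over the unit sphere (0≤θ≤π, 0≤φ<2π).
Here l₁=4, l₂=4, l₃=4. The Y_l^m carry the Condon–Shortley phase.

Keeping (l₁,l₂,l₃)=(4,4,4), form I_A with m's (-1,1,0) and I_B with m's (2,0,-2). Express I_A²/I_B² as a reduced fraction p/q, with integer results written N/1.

Same 4,4,4: normalisation and zero-m 3j drop out of the ratio.
A: Δ: 4! 4! 4! / 13! → 1/450450; sum: t=1:−1/3456 t=2:+1/144 t=3:−1/96 t=4:+1/864 = -1/384; 3j²(4 4 4; -1 1 0) = Δ·Π!·Σ² = 9/2002  (sign -1)
B: Δ: 4! 4! 4! / 13! → 1/450450; sum: t=0:+1/2304 t=1:−1/216 t=2:+1/384 = -11/6912; 3j²(4 4 4; 2 0 -2) = Δ·Π!·Σ² = 11/1638  (sign -1)
I_A²/I_B² = (9/2002)/(11/1638) = 81/121

81/121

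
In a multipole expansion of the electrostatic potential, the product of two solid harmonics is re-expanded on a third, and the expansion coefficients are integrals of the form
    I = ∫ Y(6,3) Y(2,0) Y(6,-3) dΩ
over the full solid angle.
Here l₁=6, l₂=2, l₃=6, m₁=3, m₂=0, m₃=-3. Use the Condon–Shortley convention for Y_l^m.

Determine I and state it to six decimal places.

-0.057344

Rules hold: Σm=0, L=14 even, 4≤6≤8.
N = 13·5·13 = 845
Δ = 2!·10!·2!/15! = 1/90090
Racah Σ t=0..2: t=0:+1/69120 t=1:−1/14400 t=2:+1/69120 = -7/172800
⇒ 3j(6 2 6; 0 0 0)² = 14/715, sgn -1
Racah Σ t=0..2: t=0:+1/120960 t=1:−1/80640 t=2:+1/1451520 = -1/290304
⇒ 3j(6 2 6; 3 0 -3)² = 5/2002, sgn +1
4πI² = N·(3j₀)²·(3jₘ)² = 5/121
I = -1·√(0.0413223/4π) = -0.05734392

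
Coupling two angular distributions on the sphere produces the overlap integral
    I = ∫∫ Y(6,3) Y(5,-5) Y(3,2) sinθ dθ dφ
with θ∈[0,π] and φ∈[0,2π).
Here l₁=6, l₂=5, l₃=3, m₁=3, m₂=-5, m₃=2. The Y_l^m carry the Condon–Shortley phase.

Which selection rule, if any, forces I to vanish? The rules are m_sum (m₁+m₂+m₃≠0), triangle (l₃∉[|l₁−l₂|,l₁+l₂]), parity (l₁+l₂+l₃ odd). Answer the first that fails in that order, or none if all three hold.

azimuthal sum: 3 − 5 + 2 = 0  ✓
1 ≤ 3 ≤ 11 (triangle on l)  ✓
L = 6 + 5 + 3 = 14 (even)  ✓

none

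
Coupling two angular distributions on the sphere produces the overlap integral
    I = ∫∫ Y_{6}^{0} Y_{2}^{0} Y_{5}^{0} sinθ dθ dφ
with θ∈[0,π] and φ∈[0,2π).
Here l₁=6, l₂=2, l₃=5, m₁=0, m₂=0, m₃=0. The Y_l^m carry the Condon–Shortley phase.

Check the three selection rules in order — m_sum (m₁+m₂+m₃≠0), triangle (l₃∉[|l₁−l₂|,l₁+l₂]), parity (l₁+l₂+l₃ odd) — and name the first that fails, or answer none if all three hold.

m₁+m₂+m₃ = 0 + 0 + 0 = 0  ✓
triangle: |6−2|=4 ≤ l₃=5 ≤ 6+2=8  ✓
parity: l₁+l₂+l₃ = 13 is odd  ✗

parity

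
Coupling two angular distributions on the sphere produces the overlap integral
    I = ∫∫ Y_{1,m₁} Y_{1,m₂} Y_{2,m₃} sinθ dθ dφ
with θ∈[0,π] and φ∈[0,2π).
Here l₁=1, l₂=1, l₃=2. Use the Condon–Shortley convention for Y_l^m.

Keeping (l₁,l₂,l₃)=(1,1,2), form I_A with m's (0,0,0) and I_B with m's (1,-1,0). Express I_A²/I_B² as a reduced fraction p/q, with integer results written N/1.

l's match ⇒ only the (l;m) 3-j factors differ between A and B.
A: triangle coeff Δ(1,1,2) = 1/30; Σ_t [0,0]: t=0:+1/1 = 1/1; (3j)²=2/15 [(1 1 2; 0 0 0)], sign=+1
B: triangle coeff Δ(1,1,2) = 1/30; Σ_t [0,0]: t=0:+1/4 = 1/4; (3j)²=1/30 [(1 1 2; 1 -1 0)], sign=+1
I_A²/I_B² = (2/15)/(1/30) = 4/1

4/1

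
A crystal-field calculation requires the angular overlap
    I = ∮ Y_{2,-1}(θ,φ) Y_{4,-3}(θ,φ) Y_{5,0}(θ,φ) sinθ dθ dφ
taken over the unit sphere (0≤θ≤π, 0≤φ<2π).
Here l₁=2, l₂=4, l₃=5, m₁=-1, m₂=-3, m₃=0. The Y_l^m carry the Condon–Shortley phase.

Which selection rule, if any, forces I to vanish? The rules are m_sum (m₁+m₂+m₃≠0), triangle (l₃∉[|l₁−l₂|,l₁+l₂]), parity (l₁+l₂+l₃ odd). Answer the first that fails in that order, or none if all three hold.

m_sum

m₁+m₂+m₃ = -1 − 3 + 0 = -4  ✗
triangle: |2−4|=2 ≤ l₃=5 ≤ 2+4=6
parity: l₁+l₂+l₃ = 11 is odd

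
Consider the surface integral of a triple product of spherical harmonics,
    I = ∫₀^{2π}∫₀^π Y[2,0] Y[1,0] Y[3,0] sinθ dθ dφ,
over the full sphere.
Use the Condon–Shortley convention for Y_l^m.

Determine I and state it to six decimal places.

0.247767

Checks pass: Σm=0; 6 even; l₃=3∈[1,3].
(2·2+1)(2·1+1)(2·3+1) = 105
Δ: 0! 4! 2! / 7! → 1/105
sum: t=0:+1/4 = 1/4
3j²(2 1 3; 0 0 0) = Δ·Π!·Σ² = 3/35  (sign -1)
(m-triple is (0,0,0) — same symbol as above.)
combine: 4πI² = 105·3/35·3/35 = 27/35
take √, sign +1: I = 0.24776670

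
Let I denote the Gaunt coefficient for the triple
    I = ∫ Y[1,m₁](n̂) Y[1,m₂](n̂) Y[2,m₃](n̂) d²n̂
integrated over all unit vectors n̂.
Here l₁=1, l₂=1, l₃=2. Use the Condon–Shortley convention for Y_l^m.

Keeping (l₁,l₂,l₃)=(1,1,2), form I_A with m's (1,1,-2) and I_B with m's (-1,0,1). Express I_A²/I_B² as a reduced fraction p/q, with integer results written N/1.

Same 1,1,2: normalisation and zero-m 3j drop out of the ratio.
A: Δ: 0! 2! 2! / 5! → 1/30; sum: t=0:+1/4 = 1/4; 3j²(1 1 2; 1 1 -2) = Δ·Π!·Σ² = 1/5  (sign +1)
B: Δ: 0! 2! 2! / 5! → 1/30; sum: t=0:+1/2 = 1/2; 3j²(1 1 2; -1 0 1) = Δ·Π!·Σ² = 1/10  (sign -1)
I_A²/I_B² = (1/5)/(1/10) = 2/1

2/1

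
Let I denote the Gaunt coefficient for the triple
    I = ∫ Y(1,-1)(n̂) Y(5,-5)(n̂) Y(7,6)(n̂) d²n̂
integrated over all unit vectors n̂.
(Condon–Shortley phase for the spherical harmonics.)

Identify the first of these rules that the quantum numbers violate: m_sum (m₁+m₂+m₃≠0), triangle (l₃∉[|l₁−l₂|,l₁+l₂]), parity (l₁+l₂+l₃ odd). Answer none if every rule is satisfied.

m₁+m₂+m₃ = -1 − 5 + 6 = 0  ✓
triangle: |1−5|=4 ≤ l₃=7 ≤ 1+5=6  ✗
parity: l₁+l₂+l₃ = 13 is odd

triangle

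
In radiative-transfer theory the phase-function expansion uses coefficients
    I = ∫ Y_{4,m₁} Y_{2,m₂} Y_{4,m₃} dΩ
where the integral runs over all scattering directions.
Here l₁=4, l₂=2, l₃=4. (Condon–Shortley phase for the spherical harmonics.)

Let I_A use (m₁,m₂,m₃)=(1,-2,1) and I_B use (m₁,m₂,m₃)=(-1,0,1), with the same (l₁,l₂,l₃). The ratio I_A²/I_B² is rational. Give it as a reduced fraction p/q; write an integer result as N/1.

l's match ⇒ only the (l;m) 3-j factors differ between A and B.
A: triangle coeff Δ(4,2,4) = 1/13860; Σ_t [0,0]: t=0:+1/144 = 1/144; (3j)²=10/231 [(4 2 4; 1 -2 1)], sign=-1
B: triangle coeff Δ(4,2,4) = 1/13860; Σ_t [0,2]: t=0:+1/480 t=1:−1/48 t=2:+1/144 = -17/1440; (3j)²=289/13860 [(4 2 4; -1 0 1)], sign=+1
I_A²/I_B² = (10/231)/(289/13860) = 600/289

600/289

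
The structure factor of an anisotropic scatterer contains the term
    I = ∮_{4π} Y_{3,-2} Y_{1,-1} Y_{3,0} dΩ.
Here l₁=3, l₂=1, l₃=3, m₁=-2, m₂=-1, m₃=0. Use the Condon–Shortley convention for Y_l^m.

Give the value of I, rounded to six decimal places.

0.000000

Σmᵢ = -3 ≠ 0, so the φ-integral vanishes; I = 0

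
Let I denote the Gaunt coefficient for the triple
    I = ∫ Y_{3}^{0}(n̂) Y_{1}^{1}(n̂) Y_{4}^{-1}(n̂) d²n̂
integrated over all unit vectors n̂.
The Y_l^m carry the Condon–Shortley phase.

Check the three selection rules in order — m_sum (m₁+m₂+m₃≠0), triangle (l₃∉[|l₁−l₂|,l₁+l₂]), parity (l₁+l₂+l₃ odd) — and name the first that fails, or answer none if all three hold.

Σmᵢ = 0  ✓
l₃∈[|l₁−l₂|,l₁+l₂]=[2,4], have l₃=4  ✓
Σlᵢ = 8 ⇒ even  ✓

none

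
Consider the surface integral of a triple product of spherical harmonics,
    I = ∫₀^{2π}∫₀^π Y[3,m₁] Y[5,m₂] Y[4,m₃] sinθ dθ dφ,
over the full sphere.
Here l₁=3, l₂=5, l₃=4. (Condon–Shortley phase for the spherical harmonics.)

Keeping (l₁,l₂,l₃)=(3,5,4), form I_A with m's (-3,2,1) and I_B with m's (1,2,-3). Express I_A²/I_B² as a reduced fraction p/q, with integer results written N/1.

375/343

Same 3,5,4: normalisation and zero-m 3j drop out of the ratio.
A: Δ: 4! 2! 6! / 13! → 1/180180; sum: t=4:+1/1728 = 1/1728; 3j²(3 5 4; -3 2 1) = Δ·Π!·Σ² = 25/858  (sign -1)
B: Δ: 4! 2! 6! / 13! → 1/180180; sum: t=1:−1/4320 t=2:+1/960 = 7/8640; 3j²(3 5 4; 1 2 -3) = Δ·Π!·Σ² = 343/12870  (sign -1)
I_A²/I_B² = (25/858)/(343/12870) = 375/343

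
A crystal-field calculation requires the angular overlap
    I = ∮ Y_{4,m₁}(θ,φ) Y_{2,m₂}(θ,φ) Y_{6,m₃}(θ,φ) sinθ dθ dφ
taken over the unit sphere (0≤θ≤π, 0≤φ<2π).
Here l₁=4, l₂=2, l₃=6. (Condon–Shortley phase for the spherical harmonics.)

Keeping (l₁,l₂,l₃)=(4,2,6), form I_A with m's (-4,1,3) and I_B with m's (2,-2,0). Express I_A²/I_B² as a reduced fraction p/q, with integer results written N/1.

Shared (l₁,l₂,l₃)=(4,2,6): N and (l;000)² cancel in I_A²/I_B².
A: Δ = 0!·8!·4!/13! = 1/6435; Racah Σ t=0..0: t=0:+1/241920 = 1/241920; ⇒ 3j(4 2 6; -4 1 3)² = 1/715, sgn -1
B: Δ = 0!·8!·4!/13! = 1/6435; Racah Σ t=0..0: t=0:+1/34560 = 1/34560; ⇒ 3j(4 2 6; 2 -2 0)² = 1/429, sgn +1
I_A²/I_B² = (1/715)/(1/429) = 3/5

3/5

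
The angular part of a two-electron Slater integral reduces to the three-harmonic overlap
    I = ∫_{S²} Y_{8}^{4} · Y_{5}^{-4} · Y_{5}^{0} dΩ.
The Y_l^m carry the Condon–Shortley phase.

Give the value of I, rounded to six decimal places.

Rules hold: Σm=0, L=18 even, 3≤5≤13.
N = 17·11·11 = 2057
Δ = 8!·8!·2!/19! = 1/37413090
Racah Σ t=3..5: t=3:−1/1036800 t=4:+1/331776 t=5:−1/1036800 = 1/921600
⇒ 3j(8 5 5; 0 0 0)² = 490/46189, sgn -1
Racah Σ t=0..1: t=0:+1/23224320 t=1:−1/7257600 = -11/116121600
⇒ 3j(8 5 5; 4 -4 0)² = 121/8398, sgn +1
4πI² = N·(3j₀)²·(3jₘ)² = 326095/1037153
I = -1·√(0.314414/4π) = -0.15817787

-0.158178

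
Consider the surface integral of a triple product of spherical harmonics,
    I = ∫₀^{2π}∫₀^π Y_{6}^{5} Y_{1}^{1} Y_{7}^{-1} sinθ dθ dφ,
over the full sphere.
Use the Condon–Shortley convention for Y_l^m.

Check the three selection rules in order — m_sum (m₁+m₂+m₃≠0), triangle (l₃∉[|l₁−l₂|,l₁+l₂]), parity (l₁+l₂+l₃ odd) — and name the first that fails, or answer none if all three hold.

m_sum

Σmᵢ = 5  ✗
l₃∈[|l₁−l₂|,l₁+l₂]=[5,7], have l₃=7
Σlᵢ = 14 ⇒ even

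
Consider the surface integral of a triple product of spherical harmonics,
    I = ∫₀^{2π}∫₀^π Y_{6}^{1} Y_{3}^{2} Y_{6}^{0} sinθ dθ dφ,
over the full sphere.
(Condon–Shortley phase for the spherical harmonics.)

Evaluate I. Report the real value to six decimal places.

0.000000

1 + 2 + 0 = 3 ≠ 0: azimuthal integral kills it; I = 0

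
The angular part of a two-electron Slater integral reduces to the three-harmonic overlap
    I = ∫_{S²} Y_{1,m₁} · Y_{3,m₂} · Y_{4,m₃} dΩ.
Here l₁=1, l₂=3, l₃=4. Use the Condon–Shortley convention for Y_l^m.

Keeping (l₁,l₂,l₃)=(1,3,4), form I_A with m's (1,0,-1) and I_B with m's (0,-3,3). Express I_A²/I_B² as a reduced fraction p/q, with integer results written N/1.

Shared (l₁,l₂,l₃)=(1,3,4): N and (l;000)² cancel in I_A²/I_B².
A: Δ = 0!·2!·6!/9! = 1/252; Racah Σ t=0..0: t=0:+1/72 = 1/72; ⇒ 3j(1 3 4; 1 0 -1)² = 5/126, sgn -1
B: Δ = 0!·2!·6!/9! = 1/252; Racah Σ t=0..0: t=0:+1/720 = 1/720; ⇒ 3j(1 3 4; 0 -3 3)² = 1/36, sgn -1
I_A²/I_B² = (5/126)/(1/36) = 10/7

10/7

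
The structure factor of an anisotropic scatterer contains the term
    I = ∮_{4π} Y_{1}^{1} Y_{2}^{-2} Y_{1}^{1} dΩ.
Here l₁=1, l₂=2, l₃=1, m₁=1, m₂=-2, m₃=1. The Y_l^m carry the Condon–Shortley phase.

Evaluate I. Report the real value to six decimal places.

Checks pass: Σm=0; 4 even; l₃=1∈[1,3].
(2·1+1)(2·2+1)(2·1+1) = 45
Δ: 2! 0! 2! / 5! → 1/30
sum: t=1:−1/1 = -1/1
3j²(1 2 1; 0 0 0) = Δ·Π!·Σ² = 2/15  (sign +1)
sum: t=0:+1/4 = 1/4
3j²(1 2 1; 1 -2 1) = Δ·Π!·Σ² = 1/5  (sign +1)
combine: 4πI² = 45·2/15·1/5 = 6/5
take √, sign +1: I = 0.30901936

0.309019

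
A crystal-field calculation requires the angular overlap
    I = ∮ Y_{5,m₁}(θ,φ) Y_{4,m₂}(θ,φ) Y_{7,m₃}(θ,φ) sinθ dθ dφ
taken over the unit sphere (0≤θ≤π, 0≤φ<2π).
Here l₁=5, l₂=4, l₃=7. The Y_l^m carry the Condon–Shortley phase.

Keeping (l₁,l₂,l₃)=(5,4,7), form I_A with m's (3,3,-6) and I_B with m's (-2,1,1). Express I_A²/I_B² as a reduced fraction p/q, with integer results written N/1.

Shared (l₁,l₂,l₃)=(5,4,7): N and (l;000)² cancel in I_A²/I_B².
A: Δ = 2!·8!·6!/17! = 1/6126120; Racah Σ t=1..2: t=1:−1/3628800 t=2:+1/9676800 = -1/5806080; ⇒ 3j(5 4 7; 3 3 -6)² = 5/408, sgn +1
B: Δ = 2!·8!·6!/17! = 1/6126120; Racah Σ t=0..2: t=0:+1/1209600 t=1:−1/69120 t=2:+1/51840 = 41/7257600; ⇒ 3j(5 4 7; -2 1 1)² = 1681/510510, sgn +1
I_A²/I_B² = (5/408)/(1681/510510) = 25025/6724

25025/6724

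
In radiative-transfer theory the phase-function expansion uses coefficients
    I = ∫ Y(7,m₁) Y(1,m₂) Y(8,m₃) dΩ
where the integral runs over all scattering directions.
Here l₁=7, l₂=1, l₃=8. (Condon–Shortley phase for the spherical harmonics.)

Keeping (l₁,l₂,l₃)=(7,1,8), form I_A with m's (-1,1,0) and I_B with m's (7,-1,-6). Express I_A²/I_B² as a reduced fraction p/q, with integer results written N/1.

28/1

Same 7,1,8: normalisation and zero-m 3j drop out of the ratio.
A: Δ: 0! 14! 2! / 17! → 1/2040; sum: t=0:+1/58060800 = 1/58060800; 3j²(7 1 8; -1 1 0) = Δ·Π!·Σ² = 7/510  (sign +1)
B: Δ: 0! 14! 2! / 17! → 1/2040; sum: t=0:+1/174356582400 = 1/174356582400; 3j²(7 1 8; 7 -1 -6) = Δ·Π!·Σ² = 1/2040  (sign +1)
I_A²/I_B² = (7/510)/(1/2040) = 28/1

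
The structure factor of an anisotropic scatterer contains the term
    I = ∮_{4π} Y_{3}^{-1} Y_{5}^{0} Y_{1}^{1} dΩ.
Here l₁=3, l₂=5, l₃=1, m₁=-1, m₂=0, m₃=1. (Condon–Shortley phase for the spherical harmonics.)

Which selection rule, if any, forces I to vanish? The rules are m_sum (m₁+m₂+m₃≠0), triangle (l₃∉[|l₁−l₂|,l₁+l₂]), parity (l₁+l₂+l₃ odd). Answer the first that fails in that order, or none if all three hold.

triangle

Σmᵢ = 0  ✓
l₃∈[|l₁−l₂|,l₁+l₂]=[2,8], have l₃=1  ✗
Σlᵢ = 9 ⇒ odd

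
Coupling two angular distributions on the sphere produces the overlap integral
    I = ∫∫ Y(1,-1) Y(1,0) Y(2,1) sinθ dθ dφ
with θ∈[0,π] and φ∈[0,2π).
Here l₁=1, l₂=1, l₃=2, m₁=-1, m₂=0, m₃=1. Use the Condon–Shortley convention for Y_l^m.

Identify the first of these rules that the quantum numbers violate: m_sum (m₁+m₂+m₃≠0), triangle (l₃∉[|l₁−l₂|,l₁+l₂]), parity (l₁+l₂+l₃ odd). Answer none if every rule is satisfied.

Σmᵢ = 0  ✓
l₃∈[|l₁−l₂|,l₁+l₂]=[0,2], have l₃=2  ✓
Σlᵢ = 4 ⇒ even  ✓

none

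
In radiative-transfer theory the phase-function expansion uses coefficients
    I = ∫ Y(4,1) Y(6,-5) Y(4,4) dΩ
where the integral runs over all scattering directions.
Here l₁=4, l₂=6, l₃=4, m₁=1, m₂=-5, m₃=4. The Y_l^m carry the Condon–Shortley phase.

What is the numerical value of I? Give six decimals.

0.200167

Checks pass: Σm=0; 14 even; l₃=4∈[2,10].
(2·4+1)(2·6+1)(2·4+1) = 1053
Δ: 6! 2! 6! / 15! → 1/1261260
sum: t=2:+1/4608 t=3:−1/1296 t=4:+1/4608 = -7/20736
3j²(4 6 4; 0 0 0) = Δ·Π!·Σ² = 20/1287  (sign -1)
sum: t=1:−1/172800 = -1/172800
3j²(4 6 4; 1 -5 4) = Δ·Π!·Σ² = 2/65  (sign -1)
combine: 4πI² = 1053·20/1287·2/65 = 72/143
take √, sign +1: I = 0.20016738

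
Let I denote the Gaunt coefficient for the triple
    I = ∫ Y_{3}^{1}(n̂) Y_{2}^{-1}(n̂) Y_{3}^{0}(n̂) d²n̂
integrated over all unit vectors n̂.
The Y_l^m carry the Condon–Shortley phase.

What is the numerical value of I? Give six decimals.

m-sum 0 ✓  L=8 even ✓  1≤3≤5 ✓
Π(2lᵢ+1) = 7×5×7 = 245
triangle coeff Δ(3,2,3) = 1/3780
Σ_t [0,2]: t=0:+1/24 t=1:−1/4 t=2:+1/24 = -1/6
(3j)²=4/105 [(3 2 3; 0 0 0)], sign=+1
Σ_t [0,1]: t=0:+1/8 t=1:−1/12 = 1/24
(3j)²=1/210 [(3 2 3; 1 -1 0)], sign=-1
⇒ 4πI² = 2/45
I = (-1)√(2/45/(4π)) = -0.05947080

-0.059471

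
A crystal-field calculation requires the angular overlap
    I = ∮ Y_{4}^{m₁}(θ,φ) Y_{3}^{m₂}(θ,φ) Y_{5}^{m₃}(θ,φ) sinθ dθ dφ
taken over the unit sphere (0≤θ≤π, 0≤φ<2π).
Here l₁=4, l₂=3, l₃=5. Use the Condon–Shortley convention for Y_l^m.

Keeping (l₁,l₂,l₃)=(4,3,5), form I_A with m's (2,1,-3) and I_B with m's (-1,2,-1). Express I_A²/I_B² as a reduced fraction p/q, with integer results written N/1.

l's match ⇒ only the (l;m) 3-j factors differ between A and B.
A: triangle coeff Δ(4,3,5) = 1/180180; Σ_t [0,2]: t=0:+1/2304 t=1:−1/720 t=2:+1/5760 = -1/1280; (3j)²=27/1430 [(4 3 5; 2 1 -3)], sign=-1
B: triangle coeff Δ(4,3,5) = 1/180180; Σ_t [1,2]: t=1:−1/1152 t=2:+1/432 = 5/3456; (3j)²=625/36036 [(4 3 5; -1 2 -1)], sign=+1
I_A²/I_B² = (27/1430)/(625/36036) = 3402/3125

3402/3125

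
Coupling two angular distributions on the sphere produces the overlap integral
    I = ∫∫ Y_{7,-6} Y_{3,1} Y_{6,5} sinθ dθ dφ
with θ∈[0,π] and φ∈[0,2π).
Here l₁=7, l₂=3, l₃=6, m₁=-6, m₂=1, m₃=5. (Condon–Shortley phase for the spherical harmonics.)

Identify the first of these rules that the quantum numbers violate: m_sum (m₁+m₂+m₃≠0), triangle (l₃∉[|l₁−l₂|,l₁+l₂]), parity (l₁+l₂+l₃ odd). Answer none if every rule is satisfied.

Σmᵢ = 0  ✓
l₃∈[|l₁−l₂|,l₁+l₂]=[4,10], have l₃=6  ✓
Σlᵢ = 16 ⇒ even  ✓

none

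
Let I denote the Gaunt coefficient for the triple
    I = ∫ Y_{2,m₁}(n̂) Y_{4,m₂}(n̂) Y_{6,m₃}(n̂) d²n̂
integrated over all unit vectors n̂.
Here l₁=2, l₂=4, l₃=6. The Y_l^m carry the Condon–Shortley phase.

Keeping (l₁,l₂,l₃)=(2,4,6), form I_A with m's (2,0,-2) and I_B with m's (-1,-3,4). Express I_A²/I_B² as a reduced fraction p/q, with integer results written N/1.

l's match ⇒ only the (l;m) 3-j factors differ between A and B.
A: triangle coeff Δ(2,4,6) = 1/6435; Σ_t [0,0]: t=0:+1/13824 = 1/13824; (3j)²=14/1287 [(2 4 6; 2 0 -2)], sign=+1
B: triangle coeff Δ(2,4,6) = 1/6435; Σ_t [0,0]: t=0:+1/30240 = 1/30240; (3j)²=16/429 [(2 4 6; -1 -3 4)], sign=+1
I_A²/I_B² = (14/1287)/(16/429) = 7/24

7/24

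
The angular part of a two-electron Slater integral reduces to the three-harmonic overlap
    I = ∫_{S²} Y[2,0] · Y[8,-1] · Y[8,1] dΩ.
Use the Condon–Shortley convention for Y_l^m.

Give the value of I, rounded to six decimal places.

Rules hold: Σm=0, L=18 even, 6≤8≤10.
N = 5·17·17 = 1445
Δ = 2!·2!·14!/19! = 1/348840
Racah Σ t=0..2: t=0:+1/116121600 t=1:−1/25401600 t=2:+1/116121600 = -1/45158400
⇒ 3j(2 8 8; 0 0 0)² = 24/1615, sgn -1
Racah Σ t=0..2: t=0:+1/101606400 t=1:−1/29030400 t=2:+1/174182400 = -23/1219276800
⇒ 3j(2 8 8; 0 -1 1)² = 529/38760, sgn +1
4πI² = N·(3j₀)²·(3jₘ)² = 529/1805
I = -1·√(0.293075/4π) = -0.15271592

-0.152716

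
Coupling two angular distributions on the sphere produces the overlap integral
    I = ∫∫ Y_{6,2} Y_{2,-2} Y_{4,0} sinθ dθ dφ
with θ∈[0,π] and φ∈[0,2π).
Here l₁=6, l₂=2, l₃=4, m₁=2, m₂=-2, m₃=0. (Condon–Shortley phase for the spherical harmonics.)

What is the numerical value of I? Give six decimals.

0.133065

m-sum 0 ✓  L=12 even ✓  4≤4≤8 ✓
Π(2lᵢ+1) = 13×5×9 = 585
triangle coeff Δ(6,2,4) = 1/6435
Σ_t [2,2]: t=2:+1/2304 = 1/2304
(3j)²=5/143 [(6 2 4; 0 0 0)], sign=+1
Σ_t [0,0]: t=0:+1/13824 = 1/13824
(3j)²=14/1287 [(6 2 4; 2 -2 0)], sign=+1
⇒ 4πI² = 350/1573
I = (+1)√(350/1573/(4π)) = 0.13306527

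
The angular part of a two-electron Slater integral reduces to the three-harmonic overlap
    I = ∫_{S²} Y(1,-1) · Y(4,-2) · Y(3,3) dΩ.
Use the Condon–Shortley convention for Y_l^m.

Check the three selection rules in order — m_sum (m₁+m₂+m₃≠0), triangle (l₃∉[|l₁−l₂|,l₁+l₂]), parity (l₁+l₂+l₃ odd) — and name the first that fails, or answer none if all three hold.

none

Σmᵢ = 0  ✓
l₃∈[|l₁−l₂|,l₁+l₂]=[3,5], have l₃=3  ✓
Σlᵢ = 8 ⇒ even  ✓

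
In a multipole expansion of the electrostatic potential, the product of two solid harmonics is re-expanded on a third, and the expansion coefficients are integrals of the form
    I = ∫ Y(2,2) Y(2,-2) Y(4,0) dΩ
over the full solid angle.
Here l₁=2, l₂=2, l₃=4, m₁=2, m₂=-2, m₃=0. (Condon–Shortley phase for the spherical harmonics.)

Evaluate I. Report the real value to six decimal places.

0.040299

Rules hold: Σm=0, L=8 even, 0≤4≤4.
N = 5·5·9 = 225
Δ = 0!·4!·4!/9! = 1/630
Racah Σ t=0..0: t=0:+1/16 = 1/16
⇒ 3j(2 2 4; 0 0 0)² = 2/35, sgn +1
Racah Σ t=0..0: t=0:+1/576 = 1/576
⇒ 3j(2 2 4; 2 -2 0)² = 1/630, sgn +1
4πI² = N·(3j₀)²·(3jₘ)² = 1/49
I = +1·√(0.0204082/4π) = 0.04029926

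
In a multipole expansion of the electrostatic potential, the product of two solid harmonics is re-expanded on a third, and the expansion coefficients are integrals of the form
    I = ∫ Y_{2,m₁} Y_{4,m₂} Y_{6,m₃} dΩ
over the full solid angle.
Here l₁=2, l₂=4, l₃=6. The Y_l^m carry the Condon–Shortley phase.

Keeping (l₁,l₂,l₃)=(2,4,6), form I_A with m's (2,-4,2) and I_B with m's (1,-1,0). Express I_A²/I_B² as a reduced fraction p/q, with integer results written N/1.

Same 2,4,6: normalisation and zero-m 3j drop out of the ratio.
A: Δ: 0! 4! 8! / 13! → 1/6435; sum: t=0:+1/967680 = 1/967680; 3j²(2 4 6; 2 -4 2) = Δ·Π!·Σ² = 1/6435  (sign +1)
B: Δ: 0! 4! 8! / 13! → 1/6435; sum: t=0:+1/4320 = 1/4320; 3j²(2 4 6; 1 -1 0) = Δ·Π!·Σ² = 8/429  (sign +1)
I_A²/I_B² = (1/6435)/(8/429) = 1/120

1/120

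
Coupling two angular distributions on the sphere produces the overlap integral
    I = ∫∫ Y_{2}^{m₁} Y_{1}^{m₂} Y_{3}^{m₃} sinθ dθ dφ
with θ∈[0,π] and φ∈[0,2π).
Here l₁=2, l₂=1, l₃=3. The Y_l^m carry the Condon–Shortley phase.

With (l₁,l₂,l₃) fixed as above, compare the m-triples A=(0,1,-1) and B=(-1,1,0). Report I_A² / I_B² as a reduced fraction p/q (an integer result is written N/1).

2/1

l's match ⇒ only the (l;m) 3-j factors differ between A and B.
A: triangle coeff Δ(2,1,3) = 1/105; Σ_t [0,0]: t=0:+1/8 = 1/8; (3j)²=2/35 [(2 1 3; 0 1 -1)], sign=+1
B: triangle coeff Δ(2,1,3) = 1/105; Σ_t [0,0]: t=0:+1/12 = 1/12; (3j)²=1/35 [(2 1 3; -1 1 0)], sign=-1
I_A²/I_B² = (2/35)/(1/35) = 2/1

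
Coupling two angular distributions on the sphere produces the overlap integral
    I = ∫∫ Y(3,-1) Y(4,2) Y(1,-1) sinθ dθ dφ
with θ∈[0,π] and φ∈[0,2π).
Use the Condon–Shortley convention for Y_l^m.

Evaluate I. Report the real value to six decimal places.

0.238414

m-sum 0 ✓  L=8 even ✓  1≤1≤7 ✓
Π(2lᵢ+1) = 7×9×3 = 189
triangle coeff Δ(3,4,1) = 1/252
Σ_t [3,3]: t=3:−1/36 = -1/36
(3j)²=4/63 [(3 4 1; 0 0 0)], sign=+1
Σ_t [4,4]: t=4:+1/96 = 1/96
(3j)²=5/84 [(3 4 1; -1 2 -1)], sign=+1
⇒ 4πI² = 5/7
I = (+1)√(5/7/(4π)) = 0.23841361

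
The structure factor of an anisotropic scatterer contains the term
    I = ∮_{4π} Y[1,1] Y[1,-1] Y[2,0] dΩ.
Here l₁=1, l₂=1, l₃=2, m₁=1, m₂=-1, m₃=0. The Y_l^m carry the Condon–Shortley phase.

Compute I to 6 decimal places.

0.126157

Rules hold: Σm=0, L=4 even, 0≤2≤2.
N = 3·3·5 = 45
Δ = 0!·2!·2!/5! = 1/30
Racah Σ t=0..0: t=0:+1/1 = 1/1
⇒ 3j(1 1 2; 0 0 0)² = 2/15, sgn +1
Racah Σ t=0..0: t=0:+1/4 = 1/4
⇒ 3j(1 1 2; 1 -1 0)² = 1/30, sgn +1
4πI² = N·(3j₀)²·(3jₘ)² = 1/5
I = +1·√(0.2/4π) = 0.12615663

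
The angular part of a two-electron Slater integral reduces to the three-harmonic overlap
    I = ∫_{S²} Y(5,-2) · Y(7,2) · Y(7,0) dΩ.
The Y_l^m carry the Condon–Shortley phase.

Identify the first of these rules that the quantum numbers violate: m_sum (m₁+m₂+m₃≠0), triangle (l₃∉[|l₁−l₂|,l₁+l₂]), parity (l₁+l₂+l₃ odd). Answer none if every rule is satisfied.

azimuthal sum: -2 + 2 + 0 = 0  ✓
2 ≤ 7 ≤ 12 (triangle on l)  ✓
L = 5 + 7 + 7 = 19 (odd)  ✗

parity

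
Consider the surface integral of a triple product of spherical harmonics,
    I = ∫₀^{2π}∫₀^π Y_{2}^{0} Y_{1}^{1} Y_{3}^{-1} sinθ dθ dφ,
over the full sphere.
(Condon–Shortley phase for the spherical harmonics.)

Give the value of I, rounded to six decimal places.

-0.202301

Checks pass: Σm=0; 6 even; l₃=3∈[1,3].
(2·2+1)(2·1+1)(2·3+1) = 105
Δ: 0! 4! 2! / 7! → 1/105
sum: t=0:+1/4 = 1/4
3j²(2 1 3; 0 0 0) = Δ·Π!·Σ² = 3/35  (sign -1)
sum: t=0:+1/8 = 1/8
3j²(2 1 3; 0 1 -1) = Δ·Π!·Σ² = 2/35  (sign +1)
combine: 4πI² = 105·3/35·2/35 = 18/35
take √, sign -1: I = -0.20230066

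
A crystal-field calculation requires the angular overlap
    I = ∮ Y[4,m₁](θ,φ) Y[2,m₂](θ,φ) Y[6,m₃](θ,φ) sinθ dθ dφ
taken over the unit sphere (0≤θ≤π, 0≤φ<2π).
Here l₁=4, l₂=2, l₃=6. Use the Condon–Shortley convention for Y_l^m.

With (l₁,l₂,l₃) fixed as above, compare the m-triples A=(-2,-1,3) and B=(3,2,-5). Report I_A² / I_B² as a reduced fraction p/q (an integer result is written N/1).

42/55

l's match ⇒ only the (l;m) 3-j factors differ between A and B.
A: triangle coeff Δ(4,2,6) = 1/6435; Σ_t [0,0]: t=0:+1/8640 = 1/8640; (3j)²=28/715 [(4 2 6; -2 -1 3)], sign=-1
B: triangle coeff Δ(4,2,6) = 1/6435; Σ_t [0,0]: t=0:+1/120960 = 1/120960; (3j)²=2/39 [(4 2 6; 3 2 -5)], sign=-1
I_A²/I_B² = (28/715)/(2/39) = 42/55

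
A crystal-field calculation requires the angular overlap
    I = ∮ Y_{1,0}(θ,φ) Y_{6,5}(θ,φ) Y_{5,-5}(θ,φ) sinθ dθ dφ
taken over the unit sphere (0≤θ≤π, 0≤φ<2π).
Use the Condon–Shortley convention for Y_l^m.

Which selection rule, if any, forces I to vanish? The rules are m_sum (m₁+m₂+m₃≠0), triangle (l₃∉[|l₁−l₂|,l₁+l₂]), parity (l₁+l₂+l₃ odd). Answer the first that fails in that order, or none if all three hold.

azimuthal sum: 0 + 5 − 5 = 0  ✓
5 ≤ 5 ≤ 7 (triangle on l)  ✓
L = 1 + 6 + 5 = 12 (even)  ✓

none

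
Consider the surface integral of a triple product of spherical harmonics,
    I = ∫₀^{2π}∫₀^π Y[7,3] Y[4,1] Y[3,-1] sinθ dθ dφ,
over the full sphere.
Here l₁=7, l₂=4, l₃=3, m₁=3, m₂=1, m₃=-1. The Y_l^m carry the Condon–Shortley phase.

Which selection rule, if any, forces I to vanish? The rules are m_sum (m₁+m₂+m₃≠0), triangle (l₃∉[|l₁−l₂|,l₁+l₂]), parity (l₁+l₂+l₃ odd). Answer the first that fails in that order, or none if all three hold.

m_sum

azimuthal sum: 3 + 1 − 1 = 3  ✗
3 ≤ 3 ≤ 11 (triangle on l)
L = 7 + 4 + 3 = 14 (even)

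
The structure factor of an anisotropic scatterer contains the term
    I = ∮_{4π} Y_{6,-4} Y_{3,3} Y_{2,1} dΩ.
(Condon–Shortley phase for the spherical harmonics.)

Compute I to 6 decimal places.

|6−3|≤2≤6+3 violated ⇒ I = 0

0.000000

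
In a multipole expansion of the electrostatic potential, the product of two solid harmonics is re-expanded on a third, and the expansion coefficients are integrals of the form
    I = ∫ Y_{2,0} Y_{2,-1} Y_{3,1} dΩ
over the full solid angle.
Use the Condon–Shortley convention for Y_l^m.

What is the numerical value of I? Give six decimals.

Σlᵢ=7 odd — θ-integrand is odd under cosθ→−cosθ; I=0

0.000000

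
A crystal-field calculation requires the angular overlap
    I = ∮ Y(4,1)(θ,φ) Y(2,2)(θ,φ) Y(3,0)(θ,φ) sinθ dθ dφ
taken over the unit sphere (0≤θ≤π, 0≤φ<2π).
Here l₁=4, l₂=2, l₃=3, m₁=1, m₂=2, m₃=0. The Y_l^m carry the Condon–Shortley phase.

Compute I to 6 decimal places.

Σmᵢ = 3 ≠ 0, so the φ-integral vanishes; I = 0

0.000000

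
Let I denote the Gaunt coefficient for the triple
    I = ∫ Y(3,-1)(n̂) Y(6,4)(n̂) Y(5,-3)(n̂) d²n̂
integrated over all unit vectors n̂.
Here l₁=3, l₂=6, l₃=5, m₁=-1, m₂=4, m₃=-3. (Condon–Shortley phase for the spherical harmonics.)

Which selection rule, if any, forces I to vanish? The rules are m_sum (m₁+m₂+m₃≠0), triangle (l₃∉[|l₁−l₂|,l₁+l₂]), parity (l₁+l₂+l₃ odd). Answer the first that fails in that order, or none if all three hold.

azimuthal sum: -1 + 4 − 3 = 0  ✓
3 ≤ 5 ≤ 9 (triangle on l)  ✓
L = 3 + 6 + 5 = 14 (even)  ✓

none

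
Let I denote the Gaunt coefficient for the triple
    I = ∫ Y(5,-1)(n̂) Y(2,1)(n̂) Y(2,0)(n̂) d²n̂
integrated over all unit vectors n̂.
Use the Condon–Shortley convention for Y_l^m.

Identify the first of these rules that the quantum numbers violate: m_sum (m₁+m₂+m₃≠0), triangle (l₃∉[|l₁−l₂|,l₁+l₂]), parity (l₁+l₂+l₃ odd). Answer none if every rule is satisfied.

azimuthal sum: -1 + 1 + 0 = 0  ✓
3 ≤ 2 ≤ 7 (triangle on l)  ✗
L = 5 + 2 + 2 = 9 (odd)

triangle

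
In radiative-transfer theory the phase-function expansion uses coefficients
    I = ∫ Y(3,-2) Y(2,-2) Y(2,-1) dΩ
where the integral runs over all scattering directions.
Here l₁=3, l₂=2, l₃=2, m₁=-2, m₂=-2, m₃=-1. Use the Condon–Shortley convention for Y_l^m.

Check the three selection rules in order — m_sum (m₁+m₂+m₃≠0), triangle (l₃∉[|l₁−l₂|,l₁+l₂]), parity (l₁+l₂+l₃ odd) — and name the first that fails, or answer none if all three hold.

m_sum

Σmᵢ = -5  ✗
l₃∈[|l₁−l₂|,l₁+l₂]=[1,5], have l₃=2
Σlᵢ = 7 ⇒ odd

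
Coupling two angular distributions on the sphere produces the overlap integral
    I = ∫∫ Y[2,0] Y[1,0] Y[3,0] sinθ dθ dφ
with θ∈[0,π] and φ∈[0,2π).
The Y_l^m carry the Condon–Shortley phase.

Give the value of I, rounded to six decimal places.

0.247767

Checks pass: Σm=0; 6 even; l₃=3∈[1,3].
(2·2+1)(2·1+1)(2·3+1) = 105
Δ: 0! 4! 2! / 7! → 1/105
sum: t=0:+1/4 = 1/4
3j²(2 1 3; 0 0 0) = Δ·Π!·Σ² = 3/35  (sign -1)
(m-triple is (0,0,0) — same symbol as above.)
combine: 4πI² = 105·3/35·3/35 = 27/35
take √, sign +1: I = 0.24776670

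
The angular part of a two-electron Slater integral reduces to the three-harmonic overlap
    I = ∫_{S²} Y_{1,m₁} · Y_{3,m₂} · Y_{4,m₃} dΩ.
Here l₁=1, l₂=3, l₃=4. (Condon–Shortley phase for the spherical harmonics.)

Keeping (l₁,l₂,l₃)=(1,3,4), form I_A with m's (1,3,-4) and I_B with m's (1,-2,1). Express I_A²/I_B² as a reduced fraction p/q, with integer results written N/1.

28/3

Same 1,3,4: normalisation and zero-m 3j drop out of the ratio.
A: Δ: 0! 2! 6! / 9! → 1/252; sum: t=0:+1/1440 = 1/1440; 3j²(1 3 4; 1 3 -4) = Δ·Π!·Σ² = 1/9  (sign +1)
B: Δ: 0! 2! 6! / 9! → 1/252; sum: t=0:+1/240 = 1/240; 3j²(1 3 4; 1 -2 1) = Δ·Π!·Σ² = 1/84  (sign -1)
I_A²/I_B² = (1/9)/(1/84) = 28/3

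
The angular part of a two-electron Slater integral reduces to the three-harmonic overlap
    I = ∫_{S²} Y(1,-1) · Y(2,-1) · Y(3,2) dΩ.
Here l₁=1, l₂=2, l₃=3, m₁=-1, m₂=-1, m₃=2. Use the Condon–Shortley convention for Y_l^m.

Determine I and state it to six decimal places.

Checks pass: Σm=0; 6 even; l₃=3∈[1,3].
(2·1+1)(2·2+1)(2·3+1) = 105
Δ: 0! 2! 4! / 7! → 1/105
sum: t=0:+1/4 = 1/4
3j²(1 2 3; 0 0 0) = Δ·Π!·Σ² = 3/35  (sign -1)
sum: t=0:+1/12 = 1/12
3j²(1 2 3; -1 -1 2) = Δ·Π!·Σ² = 2/21  (sign -1)
combine: 4πI² = 105·3/35·2/21 = 6/7
take √, sign +1: I = 0.26116903

0.261169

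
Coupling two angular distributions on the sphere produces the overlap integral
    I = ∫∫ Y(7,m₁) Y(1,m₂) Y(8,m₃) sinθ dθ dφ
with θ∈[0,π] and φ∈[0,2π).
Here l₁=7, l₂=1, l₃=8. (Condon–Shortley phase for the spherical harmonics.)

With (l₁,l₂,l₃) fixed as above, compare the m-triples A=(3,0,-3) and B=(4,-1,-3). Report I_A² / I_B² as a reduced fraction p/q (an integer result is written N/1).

11/2

Shared (l₁,l₂,l₃)=(7,1,8): N and (l;000)² cancel in I_A²/I_B².
A: Δ = 0!·14!·2!/17! = 1/2040; Racah Σ t=0..0: t=0:+1/87091200 = 1/87091200; ⇒ 3j(7 1 8; 3 0 -3)² = 11/408, sgn -1
B: Δ = 0!·14!·2!/17! = 1/2040; Racah Σ t=0..0: t=0:+1/479001600 = 1/479001600; ⇒ 3j(7 1 8; 4 -1 -3)² = 1/204, sgn -1
I_A²/I_B² = (11/408)/(1/204) = 11/2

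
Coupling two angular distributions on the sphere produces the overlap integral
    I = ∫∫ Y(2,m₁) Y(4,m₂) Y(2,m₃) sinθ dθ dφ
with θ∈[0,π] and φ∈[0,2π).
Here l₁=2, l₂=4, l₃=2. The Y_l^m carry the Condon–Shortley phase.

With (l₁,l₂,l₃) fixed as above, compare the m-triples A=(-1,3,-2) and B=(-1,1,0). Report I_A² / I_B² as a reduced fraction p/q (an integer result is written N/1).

Shared (l₁,l₂,l₃)=(2,4,2): N and (l;000)² cancel in I_A²/I_B².
A: Δ = 4!·0!·4!/9! = 1/630; Racah Σ t=3..3: t=3:−1/144 = -1/144; ⇒ 3j(2 4 2; -1 3 -2)² = 1/18, sgn -1
B: Δ = 4!·0!·4!/9! = 1/630; Racah Σ t=3..3: t=3:−1/24 = -1/24; ⇒ 3j(2 4 2; -1 1 0)² = 1/21, sgn -1
I_A²/I_B² = (1/18)/(1/21) = 7/6

7/6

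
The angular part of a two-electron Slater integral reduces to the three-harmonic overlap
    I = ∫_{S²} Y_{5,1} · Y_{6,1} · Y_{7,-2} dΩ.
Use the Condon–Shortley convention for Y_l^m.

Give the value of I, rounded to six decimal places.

0.118315

m-sum 0 ✓  L=18 even ✓  1≤7≤11 ✓
Π(2lᵢ+1) = 11×13×15 = 2145
triangle coeff Δ(5,6,7) = 1/174594420
Σ_t [0,4]: t=0:+1/4147200 t=1:−1/207360 t=2:+1/82944 t=3:−1/207360 t=4:+1/4147200 = 1/345600
(3j)²=420/46189 [(5 6 7; 0 0 0)], sign=-1
Σ_t [0,4]: t=0:+1/5806080 t=1:−1/311040 t=2:+1/138240 t=3:−1/414720 t=4:+1/12441600 = 1/537600
(3j)²=2916/323323 [(5 6 7; 1 1 -2)], sign=-1
⇒ 4πI² = 2624400/14919047
I = (+1)√(2624400/14919047/(4π)) = 0.11831493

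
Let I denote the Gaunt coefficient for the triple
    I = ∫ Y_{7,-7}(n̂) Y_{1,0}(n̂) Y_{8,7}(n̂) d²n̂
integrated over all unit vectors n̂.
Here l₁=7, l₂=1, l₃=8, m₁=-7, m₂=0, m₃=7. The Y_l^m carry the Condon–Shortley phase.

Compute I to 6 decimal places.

m-sum 0 ✓  L=16 even ✓  6≤8≤8 ✓
Π(2lᵢ+1) = 15×3×17 = 765
triangle coeff Δ(7,1,8) = 1/2040
Σ_t [0,0]: t=0:+1/25401600 = 1/25401600
(3j)²=8/255 [(7 1 8; 0 0 0)], sign=+1
Σ_t [0,0]: t=0:+1/87178291200 = 1/87178291200
(3j)²=1/136 [(7 1 8; -7 0 7)], sign=-1
⇒ 4πI² = 3/17
I = (-1)√(3/17/(4π)) = -0.11850352

-0.118504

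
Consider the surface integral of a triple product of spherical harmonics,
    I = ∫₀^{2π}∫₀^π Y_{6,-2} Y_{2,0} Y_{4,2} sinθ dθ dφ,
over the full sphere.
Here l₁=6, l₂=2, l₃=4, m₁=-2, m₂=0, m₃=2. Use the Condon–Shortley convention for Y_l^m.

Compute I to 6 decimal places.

0.206144

Rules hold: Σm=0, L=12 even, 4≤4≤8.
N = 13·5·9 = 585
Δ = 4!·8!·0!/13! = 1/6435
Racah Σ t=2..2: t=2:+1/2304 = 1/2304
⇒ 3j(6 2 4; 0 0 0)² = 5/143, sgn +1
Racah Σ t=2..2: t=2:+1/5760 = 1/5760
⇒ 3j(6 2 4; -2 0 2)² = 56/2145, sgn +1
4πI² = N·(3j₀)²·(3jₘ)² = 840/1573
I = +1·√(0.534011/4π) = 0.20614383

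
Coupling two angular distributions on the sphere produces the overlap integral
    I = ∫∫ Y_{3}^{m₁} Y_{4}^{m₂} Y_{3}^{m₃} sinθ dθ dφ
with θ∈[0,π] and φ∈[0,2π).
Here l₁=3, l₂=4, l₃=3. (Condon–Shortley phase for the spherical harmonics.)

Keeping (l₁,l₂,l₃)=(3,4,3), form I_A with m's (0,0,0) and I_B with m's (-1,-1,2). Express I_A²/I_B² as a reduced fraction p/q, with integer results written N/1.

9/8

l's match ⇒ only the (l;m) 3-j factors differ between A and B.
A: triangle coeff Δ(3,4,3) = 1/34650; Σ_t [1,3]: t=1:−1/72 t=2:+1/16 t=3:−1/72 = 5/144; (3j)²=2/77 [(3 4 3; 0 0 0)], sign=-1
B: triangle coeff Δ(3,4,3) = 1/34650; Σ_t [2,3]: t=2:+1/48 t=3:−1/144 = 1/72; (3j)²=16/693 [(3 4 3; -1 -1 2)], sign=-1
I_A²/I_B² = (2/77)/(16/693) = 9/8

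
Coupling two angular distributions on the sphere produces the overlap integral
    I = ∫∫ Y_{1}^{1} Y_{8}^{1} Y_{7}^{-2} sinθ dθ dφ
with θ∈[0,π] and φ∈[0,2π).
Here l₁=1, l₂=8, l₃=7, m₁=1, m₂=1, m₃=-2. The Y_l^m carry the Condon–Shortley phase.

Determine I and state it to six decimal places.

Checks pass: Σm=0; 16 even; l₃=7∈[7,9].
(2·1+1)(2·8+1)(2·7+1) = 765
Δ: 2! 0! 14! / 17! → 1/2040
sum: t=1:−1/25401600 = -1/25401600
3j²(1 8 7; 0 0 0) = Δ·Π!·Σ² = 8/255  (sign +1)
sum: t=0:+1/87091200 = 1/87091200
3j²(1 8 7; 1 1 -2) = Δ·Π!·Σ² = 7/680  (sign -1)
combine: 4πI² = 765·8/255·7/680 = 21/85
take √, sign -1: I = -0.14021525

-0.140215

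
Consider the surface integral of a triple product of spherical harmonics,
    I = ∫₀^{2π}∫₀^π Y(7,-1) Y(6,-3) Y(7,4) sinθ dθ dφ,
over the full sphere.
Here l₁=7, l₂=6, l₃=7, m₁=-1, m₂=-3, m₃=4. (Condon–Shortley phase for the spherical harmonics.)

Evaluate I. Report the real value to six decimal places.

Rules hold: Σm=0, L=20 even, 1≤7≤13.
N = 15·13·15 = 2925
Δ = 6!·8!·6!/21! = 1/2444321880
Racah Σ t=0..6: t=0:+1/2612736000 t=1:−1/20736000 t=2:+1/1658880 t=3:−1/746496 t=4:+1/1658880 t=5:−1/20736000 t=6:+1/2612736000 = -1/4354560
⇒ 3j(7 6 7; 0 0 0)² = 1000/138567, sgn +1
Racah Σ t=0..3: t=0:+1/1045094400 t=1:−1/29030400 t=2:+1/8294400 t=3:−1/18662400 = 1/29859840
⇒ 3j(7 6 7; -1 -3 4)² = 175/25194, sgn -1
4πI² = N·(3j₀)²·(3jₘ)² = 2187500/14919047
I = -1·√(0.146625/4π) = -0.10801860

-0.108019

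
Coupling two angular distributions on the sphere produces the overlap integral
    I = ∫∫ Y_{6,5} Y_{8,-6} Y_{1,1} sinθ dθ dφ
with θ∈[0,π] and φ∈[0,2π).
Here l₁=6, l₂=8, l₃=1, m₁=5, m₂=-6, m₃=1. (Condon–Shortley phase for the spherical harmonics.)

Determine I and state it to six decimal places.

|6−8|≤1≤6+8 violated ⇒ I = 0

0.000000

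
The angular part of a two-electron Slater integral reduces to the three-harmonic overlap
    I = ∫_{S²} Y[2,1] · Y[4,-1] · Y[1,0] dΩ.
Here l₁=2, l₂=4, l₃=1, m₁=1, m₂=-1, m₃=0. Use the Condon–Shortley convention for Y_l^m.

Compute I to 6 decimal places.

0.000000

triangle: need 2≤l₃≤6, have 1; I=0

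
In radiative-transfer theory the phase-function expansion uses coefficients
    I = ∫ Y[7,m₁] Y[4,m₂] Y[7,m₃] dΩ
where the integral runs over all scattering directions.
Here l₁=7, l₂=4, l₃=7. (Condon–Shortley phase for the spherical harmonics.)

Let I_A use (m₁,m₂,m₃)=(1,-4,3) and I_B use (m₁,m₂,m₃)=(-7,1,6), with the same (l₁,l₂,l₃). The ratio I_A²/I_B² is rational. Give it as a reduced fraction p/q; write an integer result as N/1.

14700/20449

Same 7,4,7: normalisation and zero-m 3j drop out of the ratio.
A: Δ: 4! 10! 4! / 19! → 1/58198140; sum: t=0:+1/9953280 = 1/9953280; 3j²(7 4 7; 1 -4 3) = Δ·Π!·Σ² = 2450/138567  (sign +1)
B: Δ: 4! 10! 4! / 19! → 1/58198140; sum: t=4:+1/522547200 = 1/522547200; 3j²(7 4 7; -7 1 6) = Δ·Π!·Σ² = 143/5814  (sign -1)
I_A²/I_B² = (2450/138567)/(143/5814) = 14700/20449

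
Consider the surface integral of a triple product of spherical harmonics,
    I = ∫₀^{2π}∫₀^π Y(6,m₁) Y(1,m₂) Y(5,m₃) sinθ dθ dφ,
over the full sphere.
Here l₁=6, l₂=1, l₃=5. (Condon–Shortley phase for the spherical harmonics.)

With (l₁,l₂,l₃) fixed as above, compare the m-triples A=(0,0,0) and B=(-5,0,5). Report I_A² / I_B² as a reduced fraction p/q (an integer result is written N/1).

Shared (l₁,l₂,l₃)=(6,1,5): N and (l;000)² cancel in I_A²/I_B².
A: Δ = 2!·10!·0!/13! = 1/858; Racah Σ t=1..1: t=1:−1/14400 = -1/14400; ⇒ 3j(6 1 5; 0 0 0)² = 6/143, sgn +1
B: Δ = 2!·10!·0!/13! = 1/858; Racah Σ t=1..1: t=1:−1/3628800 = -1/3628800; ⇒ 3j(6 1 5; -5 0 5)² = 1/78, sgn -1
I_A²/I_B² = (6/143)/(1/78) = 36/11

36/11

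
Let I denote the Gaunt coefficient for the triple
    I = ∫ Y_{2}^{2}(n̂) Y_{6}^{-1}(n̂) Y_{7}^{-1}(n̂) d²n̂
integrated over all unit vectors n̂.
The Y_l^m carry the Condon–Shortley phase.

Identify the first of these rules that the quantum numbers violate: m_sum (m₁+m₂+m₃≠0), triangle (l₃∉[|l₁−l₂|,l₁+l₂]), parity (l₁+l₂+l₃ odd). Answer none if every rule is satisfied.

parity

Σmᵢ = 0  ✓
l₃∈[|l₁−l₂|,l₁+l₂]=[4,8], have l₃=7  ✓
Σlᵢ = 15 ⇒ odd  ✗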